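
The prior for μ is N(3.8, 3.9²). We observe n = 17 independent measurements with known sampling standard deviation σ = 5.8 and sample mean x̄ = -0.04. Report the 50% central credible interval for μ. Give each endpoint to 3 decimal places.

[-0.490, 1.295]

Posterior precision = 1/3.9² + 17/5.8² = 0.0657 + 0.5054 = 0.5711, so posterior SD = 1.3233.
Posterior mean = (3.8/3.9² + 17·-0.04/5.8²) / 0.5711 = 0.4021.
Interval: 0.4021 ± 0.674 × 1.3233 → [-0.490, 1.295].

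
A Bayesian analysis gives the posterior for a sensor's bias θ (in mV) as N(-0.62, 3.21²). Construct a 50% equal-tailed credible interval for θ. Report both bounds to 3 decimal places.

[-2.785, 1.545]

The posterior is symmetric, so the 50% equal-tailed interval is θ = -0.62 ± z·3.21 with z = 0.674.
Half-width: 0.674 × 3.21 = 2.165.
-0.62 − 2.165 = -2.785; -0.62 + 2.165 = 1.545.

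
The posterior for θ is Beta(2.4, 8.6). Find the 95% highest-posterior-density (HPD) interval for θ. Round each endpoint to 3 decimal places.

[0.020, 0.449]

The posterior is unimodal and skewed, so the HPD interval has equal density at both endpoints and is the shortest 95% interval.
Solving f(0.020) = f(0.449) with F(0.449) − F(0.020) = 0.95 gives [0.020, 0.449].
For comparison, the equal-tailed interval is [0.040, 0.492]; the HPD is narrower and shifted toward the mode.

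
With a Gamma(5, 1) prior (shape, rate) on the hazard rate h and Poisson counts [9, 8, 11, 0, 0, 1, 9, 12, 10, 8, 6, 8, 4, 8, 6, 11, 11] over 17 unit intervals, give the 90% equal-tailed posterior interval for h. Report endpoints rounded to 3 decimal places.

Posterior: Gamma(5+122, 1+17) = Gamma(127, 18) (shape, rate).
Equal-tailed 90% interval: Gamma(127, 18) quantiles at 0.05 and 0.95.
Posterior mean ≈ 7.056, SD ≈ 0.626; a Normal approximation gives roughly [6.026, 8.085].
Exact: lower = 6.058; upper = 8.116.

[6.058, 8.116]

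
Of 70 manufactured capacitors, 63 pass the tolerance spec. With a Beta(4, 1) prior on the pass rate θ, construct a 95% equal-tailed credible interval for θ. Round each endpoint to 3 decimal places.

[0.815, 0.952]

Posterior: Beta(4+63, 1+7) = Beta(67, 8).
Equal-tailed 95% interval: the 0.025 and 0.975 quantiles of Beta(67, 8).
Posterior mean ≈ 0.893, SD ≈ 0.035; a Normal approximation gives roughly [0.824, 0.963].
Exact: F⁻¹(0.025) = 0.815; F⁻¹(0.975) = 0.952.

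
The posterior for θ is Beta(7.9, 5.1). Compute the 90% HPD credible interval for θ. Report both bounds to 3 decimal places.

[0.396, 0.824]

The posterior is unimodal and skewed, so the HPD interval has equal density at both endpoints and is the shortest 90% interval.
Solving f(0.396) = f(0.824) with F(0.824) − F(0.396) = 0.90 gives [0.396, 0.824].
For comparison, the equal-tailed interval is [0.383, 0.813]; the HPD is narrower and shifted toward the mode.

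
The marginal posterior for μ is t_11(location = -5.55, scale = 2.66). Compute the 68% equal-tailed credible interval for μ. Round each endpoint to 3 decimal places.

The t_11 distribution is symmetric; the 68% interval is -5.55 ± t·2.66 with t_{0.84,11} = 1.041.
Half-width: 1.041 × 2.66 = 2.770.
-5.55 − 2.770 = -8.320; -5.55 + 2.770 = -2.780.

[-8.320, -2.780]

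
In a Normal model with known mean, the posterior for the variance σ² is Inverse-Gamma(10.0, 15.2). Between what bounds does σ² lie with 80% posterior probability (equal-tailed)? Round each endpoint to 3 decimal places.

Inverse-Gamma(10.0, 15.2) quantiles: F⁻¹(0.1) and F⁻¹(0.9).
Equivalently, 1/σ² ~ Gamma(10.0, rate = 15.2); invert its 0.9 and 0.1 quantiles.
Posterior mean ≈ 1.689, SD ≈ 0.597; a Normal approximation gives roughly [0.924, 2.454].
Exact: lower = 1.070; upper = 2.443.

[1.070, 2.443]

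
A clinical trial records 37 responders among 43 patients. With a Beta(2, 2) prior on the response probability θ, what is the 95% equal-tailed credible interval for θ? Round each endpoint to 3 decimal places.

[0.711, 0.922]

Posterior: Beta(2+37, 2+6) = Beta(39, 8).
Equal-tailed 95% interval: the 0.025 and 0.975 quantiles of Beta(39, 8).
Posterior mean ≈ 0.830, SD ≈ 0.054; a Normal approximation gives roughly [0.723, 0.936].
Exact: F⁻¹(0.025) = 0.711; F⁻¹(0.975) = 0.922.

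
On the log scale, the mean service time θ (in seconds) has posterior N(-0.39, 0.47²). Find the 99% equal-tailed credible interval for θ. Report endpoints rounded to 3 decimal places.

On the log scale the 99% interval is -0.39 ± 2.576 × 0.47 = [-1.6006, 0.8206].
Exponentiate: [e^-1.6006, e^0.8206] = [0.202, 2.272].

[0.202, 2.272]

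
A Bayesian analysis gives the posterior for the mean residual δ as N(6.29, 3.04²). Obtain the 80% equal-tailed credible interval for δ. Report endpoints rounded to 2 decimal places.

The posterior is symmetric, so the 80% equal-tailed interval is δ = 6.29 ± z·3.04 with z = 1.282.
Half-width: 1.282 × 3.04 = 3.90.
6.29 − 3.90 = 2.39; 6.29 + 3.90 = 10.19.

[2.39, 10.19]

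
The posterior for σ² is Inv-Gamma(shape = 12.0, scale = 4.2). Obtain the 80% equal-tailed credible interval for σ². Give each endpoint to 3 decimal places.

[0.253, 0.536]

Inverse-Gamma(12.0, 4.2) quantiles: F⁻¹(0.1) and F⁻¹(0.9).
Equivalently, 1/σ² ~ Gamma(12.0, rate = 4.2); invert its 0.9 and 0.1 quantiles.
Posterior mean ≈ 0.382, SD ≈ 0.121; a Normal approximation gives roughly [0.227, 0.537].
Exact: lower = 0.253; upper = 0.536.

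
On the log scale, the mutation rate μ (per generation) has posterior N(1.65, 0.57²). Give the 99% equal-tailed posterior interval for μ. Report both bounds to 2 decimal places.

[1.20, 22.61]

On the log scale the 99% interval is 1.65 ± 2.576 × 0.57 = [0.1818, 3.1182].
Exponentiate: [e^0.1818, e^3.1182] = [1.20, 22.61].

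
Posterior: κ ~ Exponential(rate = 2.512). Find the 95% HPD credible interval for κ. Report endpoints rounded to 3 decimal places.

[0.000, 1.193]

The exponential density is strictly decreasing on [0, ∞), so the HPD interval is anchored at 0: [0, q] with P(κ ≤ q) = 0.95.
q = −ln(1 − 0.95) / 2.512 = 2.9957 / 2.512 = 1.193.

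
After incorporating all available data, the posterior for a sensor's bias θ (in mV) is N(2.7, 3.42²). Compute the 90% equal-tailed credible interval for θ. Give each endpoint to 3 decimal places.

[-2.925, 8.325]

The posterior is symmetric, so the 90% equal-tailed interval is θ = 2.7 ± z·3.42 with z = 1.645.
Half-width: 1.645 × 3.42 = 5.625.
2.7 − 5.625 = -2.925; 2.7 + 5.625 = 8.325.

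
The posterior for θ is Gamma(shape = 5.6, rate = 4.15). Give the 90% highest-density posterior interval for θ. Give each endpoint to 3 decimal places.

[0.452, 2.212]

The posterior is unimodal and skewed, so the HPD interval has equal density at both endpoints and is the shortest 90% interval.
Solving f(0.452) = f(2.212) with F(2.212) − F(0.452) = 0.90 gives [0.452, 2.212].
For comparison, the equal-tailed interval is [0.567, 2.403]; the HPD is narrower and shifted toward the mode.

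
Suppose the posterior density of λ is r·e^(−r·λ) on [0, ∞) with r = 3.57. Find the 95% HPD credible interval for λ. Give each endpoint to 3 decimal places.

[0.000, 0.839]

The exponential density is strictly decreasing on [0, ∞), so the HPD interval is anchored at 0: [0, q] with P(λ ≤ q) = 0.95.
q = −ln(1 − 0.95) / 3.57 = 2.9957 / 3.57 = 0.839.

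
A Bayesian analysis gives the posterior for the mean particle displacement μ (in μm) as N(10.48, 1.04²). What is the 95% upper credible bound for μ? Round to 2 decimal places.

12.19

Need U with P(μ ≤ U) = 0.95: U = 10.48 + z_{0.05}·1.04.
z = 1.645; U = 10.48 + 1.645 × 1.04 = 12.19.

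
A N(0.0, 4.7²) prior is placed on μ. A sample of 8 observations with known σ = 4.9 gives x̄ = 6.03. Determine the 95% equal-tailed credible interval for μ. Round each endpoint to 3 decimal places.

Posterior precision = 1/4.7² + 8/4.9² = 0.0453 + 0.3332 = 0.3785, so posterior SD = 1.6255.
Posterior mean = (0.0/4.7² + 8·6.03/4.9²) / 0.3785 = 5.3087.
Interval: 5.3087 ± 1.960 × 1.6255 → [2.123, 8.495].

[2.123, 8.495]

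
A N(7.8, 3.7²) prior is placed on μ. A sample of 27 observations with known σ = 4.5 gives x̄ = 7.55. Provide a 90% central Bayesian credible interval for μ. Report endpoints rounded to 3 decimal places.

[6.176, 8.950]

Posterior precision = 1/3.7² + 27/4.5² = 0.0730 + 1.3333 = 1.4064, so posterior SD = 0.8432.
Posterior mean = (7.8/3.7² + 27·7.55/4.5²) / 1.4064 = 7.5630.
Interval: 7.5630 ± 1.645 × 0.8432 → [6.176, 8.950].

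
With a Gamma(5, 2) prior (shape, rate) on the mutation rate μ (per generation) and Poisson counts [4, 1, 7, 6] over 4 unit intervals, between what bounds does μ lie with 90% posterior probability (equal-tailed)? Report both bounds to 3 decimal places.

[2.620, 5.236]

Posterior: Gamma(5+18, 2+4) = Gamma(23, 6) (shape, rate).
Equal-tailed 90% interval: Gamma(23, 6) quantiles at 0.05 and 0.95.
Posterior mean ≈ 3.833, SD ≈ 0.799; a Normal approximation gives roughly [2.519, 5.148].
Exact: lower = 2.620; upper = 5.236.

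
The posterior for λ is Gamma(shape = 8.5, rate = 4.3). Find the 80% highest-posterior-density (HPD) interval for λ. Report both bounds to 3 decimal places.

[1.044, 2.704]

The posterior is unimodal and skewed, so the HPD interval has equal density at both endpoints and is the shortest 80% interval.
Solving f(1.044) = f(2.704) with F(2.704) − F(1.044) = 0.80 gives [1.044, 2.704].
For comparison, the equal-tailed interval is [1.173, 2.880]; the HPD is narrower and shifted toward the mode.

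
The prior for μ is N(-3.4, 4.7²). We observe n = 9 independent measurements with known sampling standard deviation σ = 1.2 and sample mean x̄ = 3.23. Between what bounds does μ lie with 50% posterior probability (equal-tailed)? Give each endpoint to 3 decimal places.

Posterior precision = 1/4.7² + 9/1.2² = 0.0453 + 6.2500 = 6.2953, so posterior SD = 0.3986.
Posterior mean = (-3.4/4.7² + 9·3.23/1.2²) / 6.2953 = 3.1823.
Interval: 3.1823 ± 0.674 × 0.3986 → [2.913, 3.451].

[2.913, 3.451]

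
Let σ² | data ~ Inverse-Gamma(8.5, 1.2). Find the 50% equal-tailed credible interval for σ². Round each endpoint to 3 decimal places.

Inverse-Gamma(8.5, 1.2) quantiles: F⁻¹(0.25) and F⁻¹(0.75).
Equivalently, 1/σ² ~ Gamma(8.5, rate = 1.2); invert its 0.75 and 0.25 quantiles.
Posterior mean ≈ 0.160, SD ≈ 0.063; a Normal approximation gives roughly [0.118, 0.202].
Exact: lower = 0.117; upper = 0.188.

[0.117, 0.188]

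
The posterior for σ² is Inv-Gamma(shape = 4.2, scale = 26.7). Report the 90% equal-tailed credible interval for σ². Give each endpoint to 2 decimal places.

[3.32, 18.00]

Inverse-Gamma(4.2, 26.7) quantiles: F⁻¹(0.05) and F⁻¹(0.95).
Equivalently, 1/σ² ~ Gamma(4.2, rate = 26.7); invert its 0.95 and 0.05 quantiles.
Posterior mean ≈ 8.34, SD ≈ 5.63; a Normal approximation gives roughly [-0.91, 17.60].
Exact: lower = 3.32; upper = 18.00.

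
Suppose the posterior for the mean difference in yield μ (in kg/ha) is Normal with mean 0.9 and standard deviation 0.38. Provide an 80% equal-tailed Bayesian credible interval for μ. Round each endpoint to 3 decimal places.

The posterior is symmetric, so the 80% equal-tailed interval is μ = 0.9 ± z·0.38 with z = 1.282.
Half-width: 1.282 × 0.38 = 0.487.
0.9 − 0.487 = 0.413; 0.9 + 0.487 = 1.387.

[0.413, 1.387]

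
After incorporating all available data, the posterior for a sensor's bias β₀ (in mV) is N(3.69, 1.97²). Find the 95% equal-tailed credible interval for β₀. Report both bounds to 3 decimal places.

[-0.171, 7.551]

The posterior is symmetric, so the 95% equal-tailed interval is β₀ = 3.69 ± z·1.97 with z = 1.960.
Half-width: 1.960 × 1.97 = 3.861.
3.69 − 3.861 = -0.171; 3.69 + 3.861 = 7.551.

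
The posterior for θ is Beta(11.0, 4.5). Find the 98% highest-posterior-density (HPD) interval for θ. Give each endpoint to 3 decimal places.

The posterior is unimodal and skewed, so the HPD interval has equal density at both endpoints and is the shortest 98% interval.
Solving f(0.442) = f(0.934) with F(0.934) − F(0.442) = 0.98 gives [0.442, 0.934].
For comparison, the equal-tailed interval is [0.422, 0.921]; the HPD is narrower and shifted toward the mode.

[0.442, 0.934]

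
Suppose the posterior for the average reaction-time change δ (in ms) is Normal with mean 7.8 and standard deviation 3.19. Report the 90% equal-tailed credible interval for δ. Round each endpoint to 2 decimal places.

The posterior is symmetric, so the 90% equal-tailed interval is δ = 7.8 ± z·3.19 with z = 1.645.
Half-width: 1.645 × 3.19 = 5.25.
7.8 − 5.25 = 2.55; 7.8 + 5.25 = 13.05.

[2.55, 13.05]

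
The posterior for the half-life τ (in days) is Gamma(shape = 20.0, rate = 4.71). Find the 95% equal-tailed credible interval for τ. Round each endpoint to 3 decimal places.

Posterior: Gamma(shape 20.0, rate 4.71).
Equal-tailed 95% interval: Gamma(20.0, 4.71) quantiles at 0.025 and 0.975.
Posterior mean ≈ 4.246, SD ≈ 0.949; a Normal approximation gives roughly [2.385, 6.107].
Exact: lower = 2.594; upper = 6.300.

[2.594, 6.300]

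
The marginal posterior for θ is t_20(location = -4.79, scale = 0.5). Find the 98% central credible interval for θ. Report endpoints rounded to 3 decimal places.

The t_20 distribution is symmetric; the 98% interval is -4.79 ± t·0.5 with t_{0.99,20} = 2.528.
Half-width: 2.528 × 0.5 = 1.264.
-4.79 − 1.264 = -6.054; -4.79 + 1.264 = -3.526.

[-6.054, -3.526]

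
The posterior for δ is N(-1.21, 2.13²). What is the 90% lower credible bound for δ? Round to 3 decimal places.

-3.940

Need L with P(δ ≥ L) = 0.90: L = -1.21 − z_{0.1}·2.13.
z = 1.282; L = -1.21 − 1.282 × 2.13 = -3.940.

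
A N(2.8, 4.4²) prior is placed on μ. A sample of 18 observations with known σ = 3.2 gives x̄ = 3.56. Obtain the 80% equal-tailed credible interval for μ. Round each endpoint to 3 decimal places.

[2.586, 4.491]

Posterior precision = 1/4.4² + 18/3.2² = 0.0517 + 1.7578 = 1.8095, so posterior SD = 0.7434.
Posterior mean = (2.8/4.4² + 18·3.56/3.2²) / 1.8095 = 3.5383.
Interval: 3.5383 ± 1.282 × 0.7434 → [2.586, 4.491].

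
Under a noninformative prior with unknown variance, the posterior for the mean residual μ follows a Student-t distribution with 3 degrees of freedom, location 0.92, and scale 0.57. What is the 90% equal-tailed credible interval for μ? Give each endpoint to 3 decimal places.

[-0.421, 2.261]

The t_3 distribution is symmetric; the 90% interval is 0.92 ± t·0.57 with t_{0.95,3} = 2.353.
Half-width: 2.353 × 0.57 = 1.341.
0.92 − 1.341 = -0.421; 0.92 + 1.341 = 2.261.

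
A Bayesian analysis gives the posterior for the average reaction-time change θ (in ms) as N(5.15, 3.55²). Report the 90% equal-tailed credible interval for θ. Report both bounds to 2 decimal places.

[-0.69, 10.99]

The posterior is symmetric, so the 90% equal-tailed interval is θ = 5.15 ± z·3.55 with z = 1.645.
Half-width: 1.645 × 3.55 = 5.84.
5.15 − 5.84 = -0.69; 5.15 + 5.84 = 10.99.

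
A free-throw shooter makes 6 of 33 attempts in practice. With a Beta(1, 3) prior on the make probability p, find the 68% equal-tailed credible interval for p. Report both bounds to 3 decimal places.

[0.126, 0.253]

Posterior: Beta(1+6, 3+27) = Beta(7, 30).
Equal-tailed 68% interval: the 0.16 and 0.84 quantiles of Beta(7, 30).
Posterior mean ≈ 0.189, SD ≈ 0.064; a Normal approximation gives roughly [0.126, 0.252].
Exact: F⁻¹(0.16) = 0.126; F⁻¹(0.84) = 0.253.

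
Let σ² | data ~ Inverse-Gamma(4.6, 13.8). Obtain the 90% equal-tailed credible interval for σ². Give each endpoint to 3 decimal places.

[1.605, 8.008]

Inverse-Gamma(4.6, 13.8) quantiles: F⁻¹(0.05) and F⁻¹(0.95).
Equivalently, 1/σ² ~ Gamma(4.6, rate = 13.8); invert its 0.95 and 0.05 quantiles.
Posterior mean ≈ 3.833, SD ≈ 2.377; a Normal approximation gives roughly [-0.077, 7.744].
Exact: lower = 1.605; upper = 8.008.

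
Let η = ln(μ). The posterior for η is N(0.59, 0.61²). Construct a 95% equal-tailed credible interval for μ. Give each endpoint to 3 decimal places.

On the log scale the 95% interval is 0.59 ± 1.960 × 0.61 = [-0.6056, 1.7856].
Exponentiate: [e^-0.6056, e^1.7856] = [0.546, 5.963].

[0.546, 5.963]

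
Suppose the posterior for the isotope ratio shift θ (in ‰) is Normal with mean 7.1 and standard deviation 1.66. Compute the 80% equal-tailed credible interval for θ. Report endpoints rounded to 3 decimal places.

[4.973, 9.227]

The posterior is symmetric, so the 80% equal-tailed interval is θ = 7.1 ± z·1.66 with z = 1.282.
Half-width: 1.282 × 1.66 = 2.127.
7.1 − 2.127 = 4.973; 7.1 + 2.127 = 9.227.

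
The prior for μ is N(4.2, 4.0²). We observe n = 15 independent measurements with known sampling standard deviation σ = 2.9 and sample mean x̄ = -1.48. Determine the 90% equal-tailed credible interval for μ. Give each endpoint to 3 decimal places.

[-2.498, -0.077]

Posterior precision = 1/4.0² + 15/2.9² = 0.0625 + 1.7836 = 1.8461, so posterior SD = 0.7360.
Posterior mean = (4.2/4.0² + 15·-1.48/2.9²) / 1.8461 = -1.2877.
Interval: -1.2877 ± 1.645 × 0.7360 → [-2.498, -0.077].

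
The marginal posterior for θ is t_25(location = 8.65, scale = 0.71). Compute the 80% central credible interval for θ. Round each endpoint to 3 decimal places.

[7.715, 9.585]

The t_25 distribution is symmetric; the 80% interval is 8.65 ± t·0.71 with t_{0.9,25} = 1.316.
Half-width: 1.316 × 0.71 = 0.935.
8.65 − 0.935 = 7.715; 8.65 + 0.935 = 9.585.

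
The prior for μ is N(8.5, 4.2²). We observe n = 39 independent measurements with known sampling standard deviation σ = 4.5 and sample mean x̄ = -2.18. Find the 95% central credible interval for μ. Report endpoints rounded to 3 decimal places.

[-3.267, -0.483]

Posterior precision = 1/4.2² + 39/4.5² = 0.0567 + 1.9259 = 1.9826, so posterior SD = 0.7102.
Posterior mean = (8.5/4.2² + 39·-2.18/4.5²) / 1.9826 = -1.8746.
Interval: -1.8746 ± 1.960 × 0.7102 → [-3.267, -0.483].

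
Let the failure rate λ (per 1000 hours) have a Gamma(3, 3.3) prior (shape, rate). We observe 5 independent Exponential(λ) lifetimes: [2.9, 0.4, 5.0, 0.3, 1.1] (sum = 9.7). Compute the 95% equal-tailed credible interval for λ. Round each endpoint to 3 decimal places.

Posterior: Gamma(3+5, 3.3+9.7) = Gamma(8, 13.0) (shape, rate).
Equal-tailed 95% interval: Gamma(8, 13.0) quantiles at 0.025 and 0.975.
Posterior mean ≈ 0.615, SD ≈ 0.218; a Normal approximation gives roughly [0.189, 1.042].
Exact: lower = 0.266; upper = 1.109.

[0.266, 1.109]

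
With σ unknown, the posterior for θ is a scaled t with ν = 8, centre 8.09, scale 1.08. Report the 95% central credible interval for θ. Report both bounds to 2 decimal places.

The t_8 distribution is symmetric; the 95% interval is 8.09 ± t·1.08 with t_{0.975,8} = 2.306.
Half-width: 2.306 × 1.08 = 2.49.
8.09 − 2.49 = 5.60; 8.09 + 2.49 = 10.58.

[5.60, 10.58]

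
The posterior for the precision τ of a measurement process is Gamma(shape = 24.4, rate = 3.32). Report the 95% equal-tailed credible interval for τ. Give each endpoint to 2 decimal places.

[4.73, 10.54]

Posterior: Gamma(shape 24.4, rate 3.32).
Equal-tailed 95% interval: Gamma(24.4, 3.32) quantiles at 0.025 and 0.975.
Posterior mean ≈ 7.35, SD ≈ 1.49; a Normal approximation gives roughly [4.43, 10.27].
Exact: lower = 4.73; upper = 10.54.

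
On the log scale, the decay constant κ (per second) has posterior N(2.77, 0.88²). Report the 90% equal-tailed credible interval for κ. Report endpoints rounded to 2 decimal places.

On the log scale the 90% interval is 2.77 ± 1.645 × 0.88 = [1.3225, 4.2175].
Exponentiate: [e^1.3225, e^4.2175] = [3.75, 67.86].

[3.75, 67.86]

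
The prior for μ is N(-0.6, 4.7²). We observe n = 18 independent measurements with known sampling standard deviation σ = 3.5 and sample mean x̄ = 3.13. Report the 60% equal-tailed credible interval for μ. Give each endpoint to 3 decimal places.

Posterior precision = 1/4.7² + 18/3.5² = 0.0453 + 1.4694 = 1.5147, so posterior SD = 0.8125.
Posterior mean = (-0.6/4.7² + 18·3.13/3.5²) / 1.5147 = 3.0185.
Interval: 3.0185 ± 0.842 × 0.8125 → [2.335, 3.702].

[2.335, 3.702]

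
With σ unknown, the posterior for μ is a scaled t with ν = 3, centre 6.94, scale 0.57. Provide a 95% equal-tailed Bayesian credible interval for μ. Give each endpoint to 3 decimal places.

[5.126, 8.754]

The t_3 distribution is symmetric; the 95% interval is 6.94 ± t·0.57 with t_{0.975,3} = 3.182.
Half-width: 3.182 × 0.57 = 1.814.
6.94 − 1.814 = 5.126; 6.94 + 1.814 = 8.754.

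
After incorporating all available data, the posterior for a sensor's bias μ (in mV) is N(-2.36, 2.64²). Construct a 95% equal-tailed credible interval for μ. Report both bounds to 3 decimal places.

[-7.534, 2.814]

The posterior is symmetric, so the 95% equal-tailed interval is μ = -2.36 ± z·2.64 with z = 1.960.
Half-width: 1.960 × 2.64 = 5.174.
-2.36 − 5.174 = -7.534; -2.36 + 5.174 = 2.814.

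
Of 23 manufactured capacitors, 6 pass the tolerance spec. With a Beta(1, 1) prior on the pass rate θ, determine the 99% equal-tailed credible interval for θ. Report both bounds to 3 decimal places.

Posterior: Beta(1+6, 1+17) = Beta(7, 18).
Equal-tailed 99% interval: the 0.005 and 0.995 quantiles of Beta(7, 18).
Posterior mean ≈ 0.280, SD ≈ 0.088; a Normal approximation gives roughly [0.053, 0.507].
Exact: F⁻¹(0.005) = 0.093; F⁻¹(0.995) = 0.530.

[0.093, 0.530]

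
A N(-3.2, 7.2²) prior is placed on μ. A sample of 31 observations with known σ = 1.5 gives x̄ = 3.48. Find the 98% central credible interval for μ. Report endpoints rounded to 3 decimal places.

[2.844, 4.097]

Posterior precision = 1/7.2² + 31/1.5² = 0.0193 + 13.7778 = 13.7971, so posterior SD = 0.2692.
Posterior mean = (-3.2/7.2² + 31·3.48/1.5²) / 13.7971 = 3.4707.
Interval: 3.4707 ± 2.326 × 0.2692 → [2.844, 4.097].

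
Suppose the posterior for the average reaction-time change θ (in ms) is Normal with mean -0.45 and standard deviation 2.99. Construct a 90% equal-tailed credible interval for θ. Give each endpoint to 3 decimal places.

[-5.368, 4.468]

The posterior is symmetric, so the 90% equal-tailed interval is θ = -0.45 ± z·2.99 with z = 1.645.
Half-width: 1.645 × 2.99 = 4.918.
-0.45 − 4.918 = -5.368; -0.45 + 4.918 = 4.468.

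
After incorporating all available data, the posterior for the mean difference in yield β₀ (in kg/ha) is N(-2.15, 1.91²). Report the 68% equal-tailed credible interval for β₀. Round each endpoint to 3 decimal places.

The posterior is symmetric, so the 68% equal-tailed interval is β₀ = -2.15 ± z·1.91 with z = 0.994.
Half-width: 0.994 × 1.91 = 1.899.
-2.15 − 1.899 = -4.049; -2.15 + 1.899 = -0.251.

[-4.049, -0.251]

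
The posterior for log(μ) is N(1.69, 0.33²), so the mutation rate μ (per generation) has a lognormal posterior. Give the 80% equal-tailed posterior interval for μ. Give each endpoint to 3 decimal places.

[3.550, 8.272]

On the log scale the 80% interval is 1.69 ± 1.282 × 0.33 = [1.2671, 2.1129].
Exponentiate: [e^1.2671, e^2.1129] = [3.550, 8.272].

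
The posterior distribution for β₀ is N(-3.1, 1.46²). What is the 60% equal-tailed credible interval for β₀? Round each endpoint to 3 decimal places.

The posterior is symmetric, so the 60% equal-tailed interval is β₀ = -3.1 ± z·1.46 with z = 0.842.
Half-width: 0.842 × 1.46 = 1.229.
-3.1 − 1.229 = -4.329; -3.1 + 1.229 = -1.871.

[-4.329, -1.871]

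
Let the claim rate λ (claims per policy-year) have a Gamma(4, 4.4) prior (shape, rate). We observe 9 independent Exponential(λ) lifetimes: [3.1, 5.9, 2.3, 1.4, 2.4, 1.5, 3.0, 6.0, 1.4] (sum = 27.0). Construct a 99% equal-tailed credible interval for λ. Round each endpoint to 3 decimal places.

Posterior: Gamma(4+9, 4.4+27.0) = Gamma(13, 31.4) (shape, rate).
Equal-tailed 99% interval: Gamma(13, 31.4) quantiles at 0.005 and 0.995.
Posterior mean ≈ 0.414, SD ≈ 0.115; a Normal approximation gives roughly [0.118, 0.710].
Exact: lower = 0.178; upper = 0.769.

[0.178, 0.769]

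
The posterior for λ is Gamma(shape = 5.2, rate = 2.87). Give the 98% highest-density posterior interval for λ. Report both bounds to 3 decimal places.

[0.350, 3.863]

The posterior is unimodal and skewed, so the HPD interval has equal density at both endpoints and is the shortest 98% interval.
Solving f(0.350) = f(3.863) with F(3.863) − F(0.350) = 0.98 gives [0.350, 3.863].
For comparison, the equal-tailed interval is [0.480, 4.150]; the HPD is narrower and shifted toward the mode.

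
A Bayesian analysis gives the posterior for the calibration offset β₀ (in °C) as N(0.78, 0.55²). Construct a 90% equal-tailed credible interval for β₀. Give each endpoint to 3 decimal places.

The posterior is symmetric, so the 90% equal-tailed interval is β₀ = 0.78 ± z·0.55 with z = 1.645.
Half-width: 1.645 × 0.55 = 0.905.
0.78 − 0.905 = -0.125; 0.78 + 0.905 = 1.685.

[-0.125, 1.685]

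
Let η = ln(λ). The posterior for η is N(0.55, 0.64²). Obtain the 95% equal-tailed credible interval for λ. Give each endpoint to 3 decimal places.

[0.494, 6.076]

On the log scale the 95% interval is 0.55 ± 1.960 × 0.64 = [-0.7044, 1.8044].
Exponentiate: [e^-0.7044, e^1.8044] = [0.494, 6.076].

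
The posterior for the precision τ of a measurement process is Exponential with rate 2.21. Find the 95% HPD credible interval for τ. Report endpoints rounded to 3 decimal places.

[0.000, 1.356]

The exponential density is strictly decreasing on [0, ∞), so the HPD interval is anchored at 0: [0, q] with P(τ ≤ q) = 0.95.
q = −ln(1 − 0.95) / 2.21 = 2.9957 / 2.21 = 1.356.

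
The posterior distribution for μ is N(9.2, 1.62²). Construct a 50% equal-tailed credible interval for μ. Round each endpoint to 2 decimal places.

The posterior is symmetric, so the 50% equal-tailed interval is μ = 9.2 ± z·1.62 with z = 0.674.
Half-width: 0.674 × 1.62 = 1.09.
9.2 − 1.09 = 8.11; 9.2 + 1.09 = 10.29.

[8.11, 10.29]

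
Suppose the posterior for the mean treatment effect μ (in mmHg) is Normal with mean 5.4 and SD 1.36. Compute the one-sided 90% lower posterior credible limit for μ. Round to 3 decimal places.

3.657

Need L with P(μ ≥ L) = 0.90: L = 5.4 − z_{0.1}·1.36.
z = 1.282; L = 5.4 − 1.282 × 1.36 = 3.657.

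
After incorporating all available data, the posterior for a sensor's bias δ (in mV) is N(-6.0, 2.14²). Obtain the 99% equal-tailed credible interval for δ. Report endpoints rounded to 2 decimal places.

The posterior is symmetric, so the 99% equal-tailed interval is δ = -6.0 ± z·2.14 with z = 2.576.
Half-width: 2.576 × 2.14 = 5.51.
-6.0 − 5.51 = -11.51; -6.0 + 5.51 = -0.49.

[-11.51, -0.49]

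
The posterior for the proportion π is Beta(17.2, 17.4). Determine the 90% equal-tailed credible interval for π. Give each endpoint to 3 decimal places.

Posterior: Beta(17.2, 17.4).
Equal-tailed 90% interval: the 0.05 and 0.95 quantiles of Beta(17.2, 17.4).
Posterior mean ≈ 0.497, SD ≈ 0.084; a Normal approximation gives roughly [0.359, 0.635].
Exact: F⁻¹(0.05) = 0.359; F⁻¹(0.95) = 0.635.

[0.359, 0.635]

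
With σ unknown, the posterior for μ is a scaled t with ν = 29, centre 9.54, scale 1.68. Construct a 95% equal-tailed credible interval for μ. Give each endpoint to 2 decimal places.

The t_29 distribution is symmetric; the 95% interval is 9.54 ± t·1.68 with t_{0.975,29} = 2.045.
Half-width: 2.045 × 1.68 = 3.44.
9.54 − 3.44 = 6.10; 9.54 + 3.44 = 12.98.

[6.10, 12.98]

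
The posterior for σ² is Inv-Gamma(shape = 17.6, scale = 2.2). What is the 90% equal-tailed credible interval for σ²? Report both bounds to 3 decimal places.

[0.088, 0.194]

Inverse-Gamma(17.6, 2.2) quantiles: F⁻¹(0.05) and F⁻¹(0.95).
Equivalently, 1/σ² ~ Gamma(17.6, rate = 2.2); invert its 0.95 and 0.05 quantiles.
Posterior mean ≈ 0.133, SD ≈ 0.034; a Normal approximation gives roughly [0.077, 0.188].
Exact: lower = 0.088; upper = 0.194.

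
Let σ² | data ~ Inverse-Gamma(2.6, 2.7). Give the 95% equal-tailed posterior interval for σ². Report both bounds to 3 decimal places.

[0.410, 5.946]

Inverse-Gamma(2.6, 2.7) quantiles: F⁻¹(0.025) and F⁻¹(0.975).
Equivalently, 1/σ² ~ Gamma(2.6, rate = 2.7); invert its 0.975 and 0.025 quantiles.
Posterior mean ≈ 1.688, SD ≈ 2.179; a Normal approximation gives roughly [-2.582, 5.957].
Exact: lower = 0.410; upper = 5.946.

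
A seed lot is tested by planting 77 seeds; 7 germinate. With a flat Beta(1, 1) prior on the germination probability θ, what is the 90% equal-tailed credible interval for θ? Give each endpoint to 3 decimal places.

Posterior: Beta(1+7, 1+70) = Beta(8, 71).
Equal-tailed 90% interval: the 0.05 and 0.95 quantiles of Beta(8, 71).
Posterior mean ≈ 0.101, SD ≈ 0.034; a Normal approximation gives roughly [0.046, 0.157].
Exact: F⁻¹(0.05) = 0.052; F⁻¹(0.95) = 0.162.

[0.052, 0.162]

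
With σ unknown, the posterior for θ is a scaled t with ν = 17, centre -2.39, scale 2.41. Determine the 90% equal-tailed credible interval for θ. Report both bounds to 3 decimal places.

[-6.582, 1.802]

The t_17 distribution is symmetric; the 90% interval is -2.39 ± t·2.41 with t_{0.95,17} = 1.740.
Half-width: 1.740 × 2.41 = 4.192.
-2.39 − 4.192 = -6.582; -2.39 + 4.192 = 1.802.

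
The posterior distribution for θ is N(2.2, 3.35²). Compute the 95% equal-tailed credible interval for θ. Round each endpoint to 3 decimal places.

The posterior is symmetric, so the 95% equal-tailed interval is θ = 2.2 ± z·3.35 with z = 1.960.
Half-width: 1.960 × 3.35 = 6.566.
2.2 − 6.566 = -4.366; 2.2 + 6.566 = 8.766.

[-4.366, 8.766]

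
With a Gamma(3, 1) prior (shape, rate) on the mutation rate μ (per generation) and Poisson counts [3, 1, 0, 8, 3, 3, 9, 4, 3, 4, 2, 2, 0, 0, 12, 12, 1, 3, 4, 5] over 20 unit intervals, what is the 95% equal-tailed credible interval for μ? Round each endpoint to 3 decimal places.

Posterior: Gamma(3+79, 1+20) = Gamma(82, 21) (shape, rate).
Equal-tailed 95% interval: Gamma(82, 21) quantiles at 0.025 and 0.975.
Posterior mean ≈ 3.905, SD ≈ 0.431; a Normal approximation gives roughly [3.060, 4.750].
Exact: lower = 3.106; upper = 4.794.

[3.106, 4.794]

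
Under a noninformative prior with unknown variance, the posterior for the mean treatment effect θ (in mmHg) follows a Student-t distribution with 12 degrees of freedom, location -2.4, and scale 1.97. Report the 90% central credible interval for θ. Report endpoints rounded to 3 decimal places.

The t_12 distribution is symmetric; the 90% interval is -2.4 ± t·1.97 with t_{0.95,12} = 1.782.
Half-width: 1.782 × 1.97 = 3.511.
-2.4 − 3.511 = -5.911; -2.4 + 3.511 = 1.111.

[-5.911, 1.111]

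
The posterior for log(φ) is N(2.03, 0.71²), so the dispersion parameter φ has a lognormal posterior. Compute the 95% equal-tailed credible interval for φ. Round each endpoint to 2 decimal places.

[1.89, 30.62]

On the log scale the 95% interval is 2.03 ± 1.960 × 0.71 = [0.6384, 3.4216].
Exponentiate: [e^0.6384, e^3.4216] = [1.89, 30.62].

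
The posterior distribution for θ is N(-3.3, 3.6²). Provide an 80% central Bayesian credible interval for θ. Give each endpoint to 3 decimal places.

[-7.914, 1.314]

The posterior is symmetric, so the 80% equal-tailed interval is θ = -3.3 ± z·3.6 with z = 1.282.
Half-width: 1.282 × 3.6 = 4.614.
-3.3 − 4.614 = -7.914; -3.3 + 4.614 = 1.314.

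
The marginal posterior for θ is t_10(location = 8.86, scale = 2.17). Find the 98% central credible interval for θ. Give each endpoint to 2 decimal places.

The t_10 distribution is symmetric; the 98% interval is 8.86 ± t·2.17 with t_{0.99,10} = 2.764.
Half-width: 2.764 × 2.17 = 6.00.
8.86 − 6.00 = 2.86; 8.86 + 6.00 = 14.86.

[2.86, 14.86]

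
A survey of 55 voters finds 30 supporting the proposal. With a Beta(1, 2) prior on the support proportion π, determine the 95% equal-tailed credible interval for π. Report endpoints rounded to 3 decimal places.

[0.407, 0.660]

Posterior: Beta(1+30, 2+25) = Beta(31, 27).
Equal-tailed 95% interval: the 0.025 and 0.975 quantiles of Beta(31, 27).
Posterior mean ≈ 0.534, SD ≈ 0.065; a Normal approximation gives roughly [0.407, 0.662].
Exact: F⁻¹(0.025) = 0.407; F⁻¹(0.975) = 0.660.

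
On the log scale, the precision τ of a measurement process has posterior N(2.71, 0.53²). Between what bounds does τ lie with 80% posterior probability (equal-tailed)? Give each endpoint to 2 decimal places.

On the log scale the 80% interval is 2.71 ± 1.282 × 0.53 = [2.0308, 3.3892].
Exponentiate: [e^2.0308, e^3.3892] = [7.62, 29.64].

[7.62, 29.64]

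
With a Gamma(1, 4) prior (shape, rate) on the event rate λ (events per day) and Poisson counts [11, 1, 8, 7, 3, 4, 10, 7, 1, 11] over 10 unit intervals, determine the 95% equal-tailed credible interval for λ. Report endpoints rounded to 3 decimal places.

Posterior: Gamma(1+63, 4+10) = Gamma(64, 14) (shape, rate).
Equal-tailed 95% interval: Gamma(64, 14) quantiles at 0.025 and 0.975.
Posterior mean ≈ 4.571, SD ≈ 0.571; a Normal approximation gives roughly [3.451, 5.691].
Exact: lower = 3.521; upper = 5.757.

[3.521, 5.757]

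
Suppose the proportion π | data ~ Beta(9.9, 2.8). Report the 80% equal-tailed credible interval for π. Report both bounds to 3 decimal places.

[0.625, 0.913]

Posterior: Beta(9.9, 2.8).
Equal-tailed 80% interval: the 0.1 and 0.9 quantiles of Beta(9.9, 2.8).
Posterior mean ≈ 0.780, SD ≈ 0.112; a Normal approximation gives roughly [0.636, 0.923].
Exact: F⁻¹(0.1) = 0.625; F⁻¹(0.9) = 0.913.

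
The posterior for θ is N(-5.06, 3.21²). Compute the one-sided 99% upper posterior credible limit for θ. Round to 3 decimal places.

2.408

Need U with P(θ ≤ U) = 0.99: U = -5.06 + z_{0.01}·3.21.
z = 2.326; U = -5.06 + 2.326 × 3.21 = 2.408.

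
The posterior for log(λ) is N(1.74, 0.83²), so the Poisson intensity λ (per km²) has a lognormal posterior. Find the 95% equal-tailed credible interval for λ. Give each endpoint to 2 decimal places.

On the log scale the 95% interval is 1.74 ± 1.960 × 0.83 = [0.1132, 3.3668].
Exponentiate: [e^0.1132, e^3.3668] = [1.12, 28.98].

[1.12, 28.98]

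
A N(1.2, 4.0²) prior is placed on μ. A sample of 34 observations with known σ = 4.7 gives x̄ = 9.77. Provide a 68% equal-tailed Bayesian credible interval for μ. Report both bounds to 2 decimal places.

Posterior precision = 1/4.0² + 34/4.7² = 0.0625 + 1.5392 = 1.6017, so posterior SD = 0.7902.
Posterior mean = (1.2/4.0² + 34·9.77/4.7²) / 1.6017 = 9.4356.
Interval: 9.4356 ± 0.994 × 0.7902 → [8.65, 10.22].

[8.65, 10.22]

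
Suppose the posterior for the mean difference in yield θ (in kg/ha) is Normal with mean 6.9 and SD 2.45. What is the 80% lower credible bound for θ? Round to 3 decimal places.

Need L with P(θ ≥ L) = 0.80: L = 6.9 − z_{0.2}·2.45.
z = 0.842; L = 6.9 − 0.842 × 2.45 = 4.838.

4.838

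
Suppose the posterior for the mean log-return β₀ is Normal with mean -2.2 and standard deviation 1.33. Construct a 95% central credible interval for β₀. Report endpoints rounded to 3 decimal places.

[-4.807, 0.407]

The posterior is symmetric, so the 95% equal-tailed interval is β₀ = -2.2 ± z·1.33 with z = 1.960.
Half-width: 1.960 × 1.33 = 2.607.
-2.2 − 2.607 = -4.807; -2.2 + 2.607 = 0.407.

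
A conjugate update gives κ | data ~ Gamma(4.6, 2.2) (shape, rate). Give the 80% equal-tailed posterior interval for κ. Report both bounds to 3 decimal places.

Posterior: Gamma(shape 4.6, rate 2.2).
Equal-tailed 80% interval: Gamma(4.6, 2.2) quantiles at 0.1 and 0.9.
Posterior mean ≈ 2.091, SD ≈ 0.975; a Normal approximation gives roughly [0.842, 3.340].
Exact: lower = 0.979; upper = 3.397.

[0.979, 3.397]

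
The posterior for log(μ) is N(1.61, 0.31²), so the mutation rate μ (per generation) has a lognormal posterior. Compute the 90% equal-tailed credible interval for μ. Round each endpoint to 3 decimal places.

On the log scale the 90% interval is 1.61 ± 1.645 × 0.31 = [1.1001, 2.1199].
Exponentiate: [e^1.1001, e^2.1199] = [3.004, 8.330].

[3.004, 8.330]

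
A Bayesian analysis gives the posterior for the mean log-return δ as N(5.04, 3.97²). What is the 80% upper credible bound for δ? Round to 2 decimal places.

Need U with P(δ ≤ U) = 0.80: U = 5.04 + z_{0.2}·3.97.
z = 0.842; U = 5.04 + 0.842 × 3.97 = 8.38.

8.38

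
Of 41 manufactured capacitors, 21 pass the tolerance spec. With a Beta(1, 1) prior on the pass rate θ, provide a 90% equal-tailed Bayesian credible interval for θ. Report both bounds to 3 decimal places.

[0.387, 0.635]

Posterior: Beta(1+21, 1+20) = Beta(22, 21).
Equal-tailed 90% interval: the 0.05 and 0.95 quantiles of Beta(22, 21).
Posterior mean ≈ 0.512, SD ≈ 0.075; a Normal approximation gives roughly [0.388, 0.636].
Exact: F⁻¹(0.05) = 0.387; F⁻¹(0.95) = 0.635.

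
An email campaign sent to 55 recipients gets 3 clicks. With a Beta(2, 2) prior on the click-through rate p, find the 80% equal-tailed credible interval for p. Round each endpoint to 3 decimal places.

[0.043, 0.133]

Posterior: Beta(2+3, 2+52) = Beta(5, 54).
Equal-tailed 80% interval: the 0.1 and 0.9 quantiles of Beta(5, 54).
Posterior mean ≈ 0.085, SD ≈ 0.036; a Normal approximation gives roughly [0.039, 0.131].
Exact: F⁻¹(0.1) = 0.043; F⁻¹(0.9) = 0.133.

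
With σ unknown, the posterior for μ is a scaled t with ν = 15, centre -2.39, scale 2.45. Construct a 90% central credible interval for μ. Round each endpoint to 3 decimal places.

The t_15 distribution is symmetric; the 90% interval is -2.39 ± t·2.45 with t_{0.95,15} = 1.753.
Half-width: 1.753 × 2.45 = 4.295.
-2.39 − 4.295 = -6.685; -2.39 + 4.295 = 1.905.

[-6.685, 1.905]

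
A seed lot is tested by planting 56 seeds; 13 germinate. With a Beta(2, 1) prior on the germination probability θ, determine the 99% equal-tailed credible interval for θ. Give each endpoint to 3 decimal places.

Posterior: Beta(2+13, 1+43) = Beta(15, 44).
Equal-tailed 99% interval: the 0.005 and 0.995 quantiles of Beta(15, 44).
Posterior mean ≈ 0.254, SD ≈ 0.056; a Normal approximation gives roughly [0.109, 0.399].
Exact: F⁻¹(0.005) = 0.127; F⁻¹(0.995) = 0.412.

[0.127, 0.412]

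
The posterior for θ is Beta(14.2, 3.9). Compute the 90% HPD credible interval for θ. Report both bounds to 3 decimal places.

The posterior is unimodal and skewed, so the HPD interval has equal density at both endpoints and is the shortest 90% interval.
Solving f(0.639) = f(0.937) with F(0.937) − F(0.639) = 0.90 gives [0.639, 0.937].
For comparison, the equal-tailed interval is [0.613, 0.920]; the HPD is narrower and shifted toward the mode.

[0.639, 0.937]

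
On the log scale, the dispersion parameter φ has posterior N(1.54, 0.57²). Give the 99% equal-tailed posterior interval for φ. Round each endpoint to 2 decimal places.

[1.07, 20.25]

On the log scale the 99% interval is 1.54 ± 2.576 × 0.57 = [0.0718, 3.0082].
Exponentiate: [e^0.0718, e^3.0082] = [1.07, 20.25].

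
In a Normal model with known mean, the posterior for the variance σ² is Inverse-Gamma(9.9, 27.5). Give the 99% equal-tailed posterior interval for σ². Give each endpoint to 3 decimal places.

Inverse-Gamma(9.9, 27.5) quantiles: F⁻¹(0.005) and F⁻¹(0.995).
Equivalently, 1/σ² ~ Gamma(9.9, rate = 27.5); invert its 0.995 and 0.005 quantiles.
Posterior mean ≈ 3.090, SD ≈ 1.099; a Normal approximation gives roughly [0.258, 5.922].
Exact: lower = 1.385; upper = 7.519.

[1.385, 7.519]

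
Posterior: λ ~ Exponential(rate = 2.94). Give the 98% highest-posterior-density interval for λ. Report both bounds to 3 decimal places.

The exponential density is strictly decreasing on [0, ∞), so the HPD interval is anchored at 0: [0, q] with P(λ ≤ q) = 0.98.
q = −ln(1 − 0.98) / 2.94 = 3.9120 / 2.94 = 1.331.

[0.000, 1.331]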